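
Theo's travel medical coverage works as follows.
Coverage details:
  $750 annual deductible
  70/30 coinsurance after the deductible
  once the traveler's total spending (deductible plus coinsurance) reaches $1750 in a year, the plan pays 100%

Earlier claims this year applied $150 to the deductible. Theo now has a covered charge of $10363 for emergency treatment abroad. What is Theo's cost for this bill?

Deductible still to meet: $750 − $150 = $600.
After the $600 deductible portion, $10363 − $600 = $9763 is subject to coinsurance.
30% of $9763 = $2928.90 falls to the traveler.
Traveler responsibility before any cap: $600 + $2928.90 = $3528.90.
Year-to-date out-of-pocket would reach $150 + $3528.90 = $3678.90, above the $1750 maximum, so the traveler pays only $1750 − $150 = $1600.

$1600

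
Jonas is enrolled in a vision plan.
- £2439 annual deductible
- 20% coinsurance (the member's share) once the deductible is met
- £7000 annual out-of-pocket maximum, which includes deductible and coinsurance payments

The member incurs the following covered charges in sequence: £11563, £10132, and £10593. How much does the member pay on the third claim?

Claim 1 (£11563): £2439 finishes the deductible; £9124 goes to coinsurance; member's 20% is £1824.80. Member pays £4263.80; OOP now £4263.80.
Claim 2 (£10132): deductible met; 20% of £10132 = £2026.40. Member owes £2026.40 (running OOP £6290.20).
Claim 3 (£10593): 20% coinsurance on £10593 = £2118.60. Adding that to £6290.20 gives £8408.80, past the £7000 cap; member pays only £7000 − £6290.20 = £709.80.

£709.80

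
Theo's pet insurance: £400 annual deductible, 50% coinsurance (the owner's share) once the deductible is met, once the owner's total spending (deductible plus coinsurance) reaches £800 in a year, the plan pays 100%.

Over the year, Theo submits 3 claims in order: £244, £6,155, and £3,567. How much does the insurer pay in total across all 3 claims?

#1 (£244): fully absorbed by the deductible. Owner owes £244 (running OOP £244). Insurer: £244 − £244 = £0.
#2 (£6,155): deductible takes £156, £5,999 remains; coinsurance £5,999 × 50% = £2,999.50. Claim cost before the cap: £156 + £2,999.50 = £3,155.50. OOP would hit £3,399.50 > £800, so the cap limits the owner to £800 − £244 = £556. Insurer: £6,155 − £556 = £5,599.
#3 (£3,567): deductible already satisfied, so owner's share is 50% × £3,567 = £1,783.50. OOP would hit £2,583.50 > £800, so the cap limits the owner to £800 − £800 = £0. Insurer: £3,567 − £0 = £3,567.
Insurer total = bills − owner's total = £9,966 − £800 = £9,166.

£9,166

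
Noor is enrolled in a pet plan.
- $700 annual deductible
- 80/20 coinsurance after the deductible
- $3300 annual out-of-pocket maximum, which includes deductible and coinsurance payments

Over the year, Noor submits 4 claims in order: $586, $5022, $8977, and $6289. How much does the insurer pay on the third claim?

$7358.60

#1 ($586): all of it applies to the deductible. Cost to owner: $586. OOP to date $586. Insurer: $586 − $586 = $0.
#2 ($5022): deductible takes $114, $4908 remains; coinsurance $4908 × 20% = $981.60. Owner pays $1095.60; OOP now $1681.60. Insurer: $5022 − $1095.60 = $3926.40.
#3 ($8977): 20% coinsurance on $8977 = $1795.40. Adding that to $1681.60 gives $3477, past the $3300 cap; owner pays only $3300 − $1681.60 = $1618.40. Insurer: $8977 − $1618.40 = $7358.60.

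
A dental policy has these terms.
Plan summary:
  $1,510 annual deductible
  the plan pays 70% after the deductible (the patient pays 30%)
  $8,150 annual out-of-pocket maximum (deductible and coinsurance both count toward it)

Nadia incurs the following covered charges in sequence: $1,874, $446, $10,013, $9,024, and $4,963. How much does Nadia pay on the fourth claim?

$2,707.20

Bill 1, $1,874: $1,510 to deductible, leaving $364; coinsurance $364 × 30% = $109.20. Cost to patient: $1,619.20. OOP to date $1,619.20.
Bill 2, $446: 30% coinsurance on $446 = $133.80. Cost to patient: $133.80. OOP to date $1,753.
Bill 3, $10,013: deductible already satisfied, so patient's share is 30% × $10,013 = $3,003.90. Patient owes $3,003.90 (running OOP $4,756.90).
Bill 4, $9,024: 30% coinsurance on $9,024 = $2,707.20. Cost to patient: $2,707.20. OOP to date $7,464.10.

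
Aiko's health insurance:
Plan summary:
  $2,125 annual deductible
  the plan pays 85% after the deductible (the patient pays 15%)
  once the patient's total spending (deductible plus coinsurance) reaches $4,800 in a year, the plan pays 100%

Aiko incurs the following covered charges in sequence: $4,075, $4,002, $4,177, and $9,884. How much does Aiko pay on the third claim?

$626.55

Claim 1 ($4,075): deductible takes $2,125, $1,950 remains; patient's 15% is $292.50. Cost to patient: $2,417.50. OOP to date $2,417.50.
Claim 2 ($4,002): deductible already satisfied, so patient's share is 15% × $4,002 = $600.30. Patient pays $600.30; OOP now $3,017.80.
Claim 3 ($4,177): 15% coinsurance on $4,177 = $626.55. Cost to patient: $626.55. OOP to date $3,644.35.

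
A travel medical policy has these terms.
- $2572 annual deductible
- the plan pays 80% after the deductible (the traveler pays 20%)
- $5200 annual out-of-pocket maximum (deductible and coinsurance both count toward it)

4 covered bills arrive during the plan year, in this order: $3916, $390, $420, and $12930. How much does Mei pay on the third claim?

$84

#1 ($3916): deductible takes $2572, $1344 remains; traveler's 20% is $268.80. Traveler owes $2840.80 (running OOP $2840.80).
#2 ($390): 20% coinsurance on $390 = $78. Cost to traveler: $78. OOP to date $2918.80.
#3 ($420): deductible met; 20% of $420 = $84. Cost to traveler: $84. OOP to date $3002.80.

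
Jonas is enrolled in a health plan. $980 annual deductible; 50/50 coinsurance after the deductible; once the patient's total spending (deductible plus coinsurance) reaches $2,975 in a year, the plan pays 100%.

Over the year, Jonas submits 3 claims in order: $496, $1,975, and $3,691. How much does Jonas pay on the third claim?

$1,249.50

Bill 1, $496: entire amount goes to the deductible. Cost to patient: $496. OOP to date $496.
Bill 2, $1,975: deductible takes $484, $1,491 remains; coinsurance $1,491 × 50% = $745.50. Cost to patient: $1,229.50. OOP to date $1,725.50.
Bill 3, $3,691: deductible met; 50% of $3,691 = $1,845.50. That would push OOP to $3,571, over the $2,975 cap, so patient pays $2,975 − $1,725.50 = $1,249.50.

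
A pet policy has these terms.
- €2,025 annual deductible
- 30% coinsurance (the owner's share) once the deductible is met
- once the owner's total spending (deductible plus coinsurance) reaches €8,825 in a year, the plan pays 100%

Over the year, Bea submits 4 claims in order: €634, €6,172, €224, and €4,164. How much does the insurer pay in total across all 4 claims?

€6,418.30

Bill 1, €634: entire amount goes to the deductible. Cost to owner: €634. OOP to date €634. Plan pays €634 − €634 = €0.
Bill 2, €6,172: €1,391 to deductible, leaving €4,781; 30% of €4,781 = €1,434.30. Owner owes €2,825.30 (running OOP €3,459.30). Plan pays €6,172 − €2,825.30 = €3,346.70.
Bill 3, €224: 30% coinsurance on €224 = €67.20. Cost to owner: €67.20. OOP to date €3,526.50. Insurer: €224 − €67.20 = €156.80.
Bill 4, €4,164: deductible already satisfied, so owner's share is 30% × €4,164 = €1,249.20. Owner pays €1,249.20; OOP now €4,775.70. Insurer: €4,164 − €1,249.20 = €2,914.80.
Insurer total: €0 + €3,346.70 + €156.80 + €2,914.80 = €6,418.30.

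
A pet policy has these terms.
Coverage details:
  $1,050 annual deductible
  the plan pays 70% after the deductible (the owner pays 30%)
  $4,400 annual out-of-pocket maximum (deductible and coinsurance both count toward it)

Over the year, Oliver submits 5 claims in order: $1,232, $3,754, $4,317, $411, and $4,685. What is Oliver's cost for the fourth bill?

Claim 1 ($1,232): $1,050 finishes the deductible; $182 goes to coinsurance; 30% of $182 = $54.60. Cost to owner: $1,104.60. OOP to date $1,104.60.
Claim 2 ($3,754): deductible already satisfied, so owner's share is 30% × $3,754 = $1,126.20. Cost to owner: $1,126.20. OOP to date $2,230.80.
Claim 3 ($4,317): deductible already satisfied, so owner's share is 30% × $4,317 = $1,295.10. Owner pays $1,295.10; OOP now $3,525.90.
Claim 4 ($411): 30% coinsurance on $411 = $123.30. Owner pays $123.30; OOP now $3,649.20.

$123.30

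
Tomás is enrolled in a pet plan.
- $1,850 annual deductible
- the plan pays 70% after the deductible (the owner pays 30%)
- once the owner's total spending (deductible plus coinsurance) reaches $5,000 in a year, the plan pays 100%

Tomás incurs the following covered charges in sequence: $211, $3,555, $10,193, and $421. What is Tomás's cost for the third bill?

Bill 1, $211: fully absorbed by the deductible. Owner pays $211; OOP now $211.
Bill 2, $3,555: deductible takes $1,639, $1,916 remains; owner's 30% is $574.80. Cost to owner: $2,213.80. OOP to date $2,424.80.
Bill 3, $10,193: deductible already satisfied, so owner's share is 30% × $10,193 = $3,057.90. That would push OOP to $5,482.70, over the $5,000 cap, so owner pays $5,000 − $2,424.80 = $2,575.20.

$2,575.20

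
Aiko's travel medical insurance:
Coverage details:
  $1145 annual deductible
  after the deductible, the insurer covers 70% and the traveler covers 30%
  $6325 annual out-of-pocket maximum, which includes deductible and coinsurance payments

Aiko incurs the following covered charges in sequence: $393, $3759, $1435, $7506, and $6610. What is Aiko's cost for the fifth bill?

$1595.60

Claim 1 — $393: all of it applies to the deductible. Traveler pays $393; OOP now $393.
Claim 2 — $3759: $752 finishes the deductible; $3007 goes to coinsurance; traveler's 30% is $902.10. Traveler owes $1654.10 (running OOP $2047.10).
Claim 3 — $1435: 30% coinsurance on $1435 = $430.50. Traveler pays $430.50; OOP now $2477.60.
Claim 4 — $7506: deductible met; 30% of $7506 = $2251.80. Traveler pays $2251.80; OOP now $4729.40.
Claim 5 — $6610: 30% coinsurance on $6610 = $1983. That would push OOP to $6712.40, over the $6325 cap, so traveler pays $6325 − $4729.40 = $1595.60.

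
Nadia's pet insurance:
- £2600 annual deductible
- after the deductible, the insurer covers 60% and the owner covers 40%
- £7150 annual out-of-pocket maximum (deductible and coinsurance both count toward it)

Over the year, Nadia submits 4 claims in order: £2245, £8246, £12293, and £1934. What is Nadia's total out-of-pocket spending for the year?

£7150

Claim 1 (£2245): entire amount goes to the deductible. Cost to owner: £2245. OOP to date £2245.
Claim 2 (£8246): £355 to deductible, leaving £7891; coinsurance £7891 × 40% = £3156.40. Cost to owner: £3511.40. OOP to date £5756.40.
Claim 3 (£12293): deductible already satisfied, so owner's share is 40% × £12293 = £4917.20. Adding that to £5756.40 gives £10673.60, past the £7150 cap; owner pays only £7150 − £5756.40 = £1393.60.
Claim 4 (£1934): 40% coinsurance on £1934 = £773.60. OOP would hit £7923.60 > £7150, so the cap limits the owner to £7150 − £7150 = £0.
Summing the owner's payments: £2245 + £3511.40 + £1393.60 + £0 = £7150.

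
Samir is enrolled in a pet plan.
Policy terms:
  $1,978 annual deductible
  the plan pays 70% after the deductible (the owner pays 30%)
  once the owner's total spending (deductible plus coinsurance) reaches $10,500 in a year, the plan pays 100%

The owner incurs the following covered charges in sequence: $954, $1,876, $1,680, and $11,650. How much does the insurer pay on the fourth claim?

#1 ($954): entire amount goes to the deductible. Owner owes $954 (running OOP $954). Insurer: $954 − $954 = $0.
#2 ($1,876): $1,024 finishes the deductible; $852 goes to coinsurance; coinsurance $852 × 30% = $255.60. Owner pays $1,279.60; OOP now $2,233.60. Insurer: $1,876 − $1,279.60 = $596.40.
#3 ($1,680): 30% coinsurance on $1,680 = $504. Owner owes $504 (running OOP $2,737.60). Insurer: $1,680 − $504 = $1,176.
#4 ($11,650): 30% coinsurance on $11,650 = $3,495. Owner pays $3,495; OOP now $6,232.60. Plan pays $11,650 − $3,495 = $8,155.

$8,155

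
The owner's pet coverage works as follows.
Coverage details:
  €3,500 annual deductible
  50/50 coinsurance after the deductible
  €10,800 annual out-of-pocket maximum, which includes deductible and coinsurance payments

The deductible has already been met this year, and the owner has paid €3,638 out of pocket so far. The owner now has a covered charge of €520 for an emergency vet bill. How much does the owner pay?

€260

The deductible is already satisfied, so the full bill goes to coinsurance.
50% of €520 = €260 falls to the owner.
Year-to-date out-of-pocket becomes €3,638 + €260 = €3,898, still under the €10,800 maximum, so no cap applies.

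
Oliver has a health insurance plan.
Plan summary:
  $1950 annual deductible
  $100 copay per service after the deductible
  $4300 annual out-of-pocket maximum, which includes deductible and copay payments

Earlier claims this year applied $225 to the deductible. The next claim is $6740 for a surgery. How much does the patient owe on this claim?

$225 of the $1950 deductible is already met, leaving $1725.
That leaves $6740 − $1725 = $5015 for the copay.
Copay on this service: $100.
So the patient owes $1725 + $100 = $1825 before any cap.
Cumulative spending $225 + $1825 = $2050 stays under the $4300 maximum.

$1825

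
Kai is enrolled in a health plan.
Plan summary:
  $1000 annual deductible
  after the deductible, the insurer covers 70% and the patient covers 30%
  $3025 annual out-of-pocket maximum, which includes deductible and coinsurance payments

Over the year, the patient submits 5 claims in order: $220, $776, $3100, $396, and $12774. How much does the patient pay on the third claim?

Claim 1 ($220): all of it applies to the deductible. Cost to patient: $220. OOP to date $220.
Claim 2 ($776): entire amount goes to the deductible. Patient pays $776; OOP now $996.
Claim 3 ($3100): $4 finishes the deductible; $3096 goes to coinsurance; patient's 30% is $928.80. Patient pays $932.80; OOP now $1928.80.

$932.80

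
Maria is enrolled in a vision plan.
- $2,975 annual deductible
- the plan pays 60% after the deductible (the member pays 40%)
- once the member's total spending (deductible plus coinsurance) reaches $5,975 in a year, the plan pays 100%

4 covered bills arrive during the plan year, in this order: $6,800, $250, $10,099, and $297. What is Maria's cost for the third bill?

$1,370

Claim 1 — $6,800: $2,975 to deductible, leaving $3,825; coinsurance $3,825 × 40% = $1,530. Cost to member: $4,505. OOP to date $4,505.
Claim 2 — $250: deductible already satisfied, so member's share is 40% × $250 = $100. Cost to member: $100. OOP to date $4,605.
Claim 3 — $10,099: deductible met; 40% of $10,099 = $4,039.60. That would push OOP to $8,644.60, over the $5,975 cap, so member pays $5,975 − $4,605 = $1,370.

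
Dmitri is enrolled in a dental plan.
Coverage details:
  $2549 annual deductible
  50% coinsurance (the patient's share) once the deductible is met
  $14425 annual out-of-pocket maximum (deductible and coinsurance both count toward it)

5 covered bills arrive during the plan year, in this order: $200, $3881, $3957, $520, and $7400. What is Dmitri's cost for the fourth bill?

#1 ($200): fully absorbed by the deductible. Patient pays $200; OOP now $200.
#2 ($3881): $2349 finishes the deductible; $1532 goes to coinsurance; 50% of $1532 = $766. Patient owes $3115 (running OOP $3315).
#3 ($3957): deductible already satisfied, so patient's share is 50% × $3957 = $1978.50. Cost to patient: $1978.50. OOP to date $5293.50.
#4 ($520): deductible already satisfied, so patient's share is 50% × $520 = $260. Patient pays $260; OOP now $5553.50.

$260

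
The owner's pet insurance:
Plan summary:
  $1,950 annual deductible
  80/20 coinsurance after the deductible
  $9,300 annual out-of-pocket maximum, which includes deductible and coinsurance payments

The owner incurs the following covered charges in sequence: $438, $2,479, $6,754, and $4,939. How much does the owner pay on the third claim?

$1,350.80

#1 ($438): fully absorbed by the deductible. Cost to owner: $438. OOP to date $438.
#2 ($2,479): $1,512 to deductible, leaving $967; coinsurance $967 × 20% = $193.40. Owner pays $1,705.40; OOP now $2,143.40.
#3 ($6,754): deductible met; 20% of $6,754 = $1,350.80. Owner pays $1,350.80; OOP now $3,494.20.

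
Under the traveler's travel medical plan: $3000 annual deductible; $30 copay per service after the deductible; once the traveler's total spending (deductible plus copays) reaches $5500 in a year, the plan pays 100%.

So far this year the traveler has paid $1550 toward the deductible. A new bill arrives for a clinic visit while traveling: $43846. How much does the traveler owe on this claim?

$1480

Deductible still to meet: $3000 − $1550 = $1450.
After the $1450 deductible portion, $43846 − $1450 = $42396 is subject to the copay.
Copay on this service: $30.
Traveler responsibility before any cap: $1450 + $30 = $1480.
Total out-of-pocket so far would be $1550 + $1480 = $3030, below the $5500 cap — no reduction.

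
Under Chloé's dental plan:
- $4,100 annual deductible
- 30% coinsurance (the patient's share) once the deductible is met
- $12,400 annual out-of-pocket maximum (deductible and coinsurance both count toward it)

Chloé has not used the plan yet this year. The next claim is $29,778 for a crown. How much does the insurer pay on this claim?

$17,974.60

The full $4,100 deductible is still open; $4,100 of this bill applies to it.
After the $4,100 deductible portion, $29,778 − $4,100 = $25,678 is subject to coinsurance.
Patient's 30% share of $25,678 is $7,703.40.
Patient responsibility before any cap: $4,100 + $7,703.40 = $11,803.40.
Total out-of-pocket so far would be $0 + $11,803.40 = $11,803.40, below the $12,400 cap — no reduction.
The plan picks up $29,778 − $11,803.40 = $17,974.60.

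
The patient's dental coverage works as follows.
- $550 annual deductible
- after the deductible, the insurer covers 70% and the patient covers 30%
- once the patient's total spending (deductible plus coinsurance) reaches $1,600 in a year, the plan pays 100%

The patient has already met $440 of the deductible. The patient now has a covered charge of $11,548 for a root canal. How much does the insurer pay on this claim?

$10,388

Deductible still to meet: $550 − $440 = $110.
That leaves $11,548 − $110 = $11,438 for coinsurance.
30% of $11,438 = $3,431.40 falls to the patient.
Patient responsibility before any cap: $110 + $3,431.40 = $3,541.40.
That would bring total out-of-pocket to $3,981.40, past the $1,600 cap. The patient is capped at $1,600 − $440 = $1,160 on this claim.
Insurer pays the balance: $11,548 − $1,160 = $10,388.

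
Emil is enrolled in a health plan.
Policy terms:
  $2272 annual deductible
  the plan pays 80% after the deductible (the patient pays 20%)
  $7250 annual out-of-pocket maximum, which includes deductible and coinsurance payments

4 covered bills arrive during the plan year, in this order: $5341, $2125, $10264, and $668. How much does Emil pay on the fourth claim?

$133.60

Claim 1 ($5341): deductible takes $2272, $3069 remains; patient's 20% is $613.80. Cost to patient: $2885.80. OOP to date $2885.80.
Claim 2 ($2125): 20% coinsurance on $2125 = $425. Patient pays $425; OOP now $3310.80.
Claim 3 ($10264): 20% coinsurance on $10264 = $2052.80. Patient owes $2052.80 (running OOP $5363.60).
Claim 4 ($668): deductible met; 20% of $668 = $133.60. Cost to patient: $133.60. OOP to date $5497.20.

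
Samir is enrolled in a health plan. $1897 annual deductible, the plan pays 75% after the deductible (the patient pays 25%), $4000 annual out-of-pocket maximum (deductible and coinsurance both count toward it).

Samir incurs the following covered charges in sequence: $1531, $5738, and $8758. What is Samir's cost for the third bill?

Claim 1 — $1531: entire amount goes to the deductible. Patient owes $1531 (running OOP $1531).
Claim 2 — $5738: deductible takes $366, $5372 remains; coinsurance $5372 × 25% = $1343. Patient pays $1709; OOP now $3240.
Claim 3 — $8758: deductible already satisfied, so patient's share is 25% × $8758 = $2189.50. Adding that to $3240 gives $5429.50, past the $4000 cap; patient pays only $4000 − $3240 = $760.

$760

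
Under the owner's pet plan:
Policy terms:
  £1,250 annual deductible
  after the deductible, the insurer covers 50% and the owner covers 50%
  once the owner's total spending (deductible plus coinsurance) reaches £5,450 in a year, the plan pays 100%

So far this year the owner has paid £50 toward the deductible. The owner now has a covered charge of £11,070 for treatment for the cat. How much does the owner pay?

£5,400

Deductible still to meet: £1,250 − £50 = £1,200.
After the £1,200 deductible portion, £11,070 − £1,200 = £9,870 is subject to coinsurance.
50% of £9,870 = £4,935 falls to the owner.
So the owner owes £1,200 + £4,935 = £6,135 before any cap.
That would bring total out-of-pocket to £6,185, past the £5,450 cap. The owner is capped at £5,450 − £50 = £5,400 on this claim.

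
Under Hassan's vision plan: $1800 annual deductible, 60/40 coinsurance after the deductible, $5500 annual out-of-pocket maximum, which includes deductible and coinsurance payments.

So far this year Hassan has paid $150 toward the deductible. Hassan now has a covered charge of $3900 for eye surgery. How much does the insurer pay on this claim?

Deductible still to meet: $1800 − $150 = $1650.
The remaining $2250 (= $3900 − $1650) moves to coinsurance.
Member's 40% share of $2250 is $900.
So the member owes $1650 + $900 = $2550 before any cap.
Cumulative spending $150 + $2550 = $2700 stays under the $5500 maximum.
The plan picks up $3900 − $2550 = $1350.

$1350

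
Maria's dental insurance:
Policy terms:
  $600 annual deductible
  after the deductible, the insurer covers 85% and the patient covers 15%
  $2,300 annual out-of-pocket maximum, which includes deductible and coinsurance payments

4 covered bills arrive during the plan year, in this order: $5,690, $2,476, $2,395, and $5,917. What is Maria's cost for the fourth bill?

$205.85

Claim 1 — $5,690: deductible takes $600, $5,090 remains; coinsurance $5,090 × 15% = $763.50. Cost to patient: $1,363.50. OOP to date $1,363.50.
Claim 2 — $2,476: deductible already satisfied, so patient's share is 15% × $2,476 = $371.40. Cost to patient: $371.40. OOP to date $1,734.90.
Claim 3 — $2,395: 15% coinsurance on $2,395 = $359.25. Patient owes $359.25 (running OOP $2,094.15).
Claim 4 — $5,917: deductible met; 15% of $5,917 = $887.55. Adding that to $2,094.15 gives $2,981.70, past the $2,300 cap; patient pays only $2,300 − $2,094.15 = $205.85.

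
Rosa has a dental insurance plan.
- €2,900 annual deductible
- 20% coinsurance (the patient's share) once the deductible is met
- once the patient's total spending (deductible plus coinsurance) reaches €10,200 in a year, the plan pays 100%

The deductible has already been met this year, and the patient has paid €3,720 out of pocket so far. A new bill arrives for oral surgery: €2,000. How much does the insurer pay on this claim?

€1,600

With the deductible met, the entire €2,000 is subject to coinsurance.
Patient's 20% share of €2,000 is €400.
Cumulative spending €3,720 + €400 = €4,120 stays under the €10,200 maximum.
The plan picks up €2,000 − €400 = €1,600.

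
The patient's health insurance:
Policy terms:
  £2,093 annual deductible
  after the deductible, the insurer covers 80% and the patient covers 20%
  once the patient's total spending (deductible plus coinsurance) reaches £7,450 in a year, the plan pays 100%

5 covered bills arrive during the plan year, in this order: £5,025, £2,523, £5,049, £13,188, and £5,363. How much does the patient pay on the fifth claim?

#1 (£5,025): £2,093 finishes the deductible; £2,932 goes to coinsurance; patient's 20% is £586.40. Patient owes £2,679.40 (running OOP £2,679.40).
#2 (£2,523): deductible already satisfied, so patient's share is 20% × £2,523 = £504.60. Patient pays £504.60; OOP now £3,184.
#3 (£5,049): deductible already satisfied, so patient's share is 20% × £5,049 = £1,009.80. Patient pays £1,009.80; OOP now £4,193.80.
#4 (£13,188): deductible met; 20% of £13,188 = £2,637.60. Cost to patient: £2,637.60. OOP to date £6,831.40.
#5 (£5,363): deductible already satisfied, so patient's share is 20% × £5,363 = £1,072.60. Adding that to £6,831.40 gives £7,904, past the £7,450 cap; patient pays only £7,450 − £6,831.40 = £618.60.

£618.60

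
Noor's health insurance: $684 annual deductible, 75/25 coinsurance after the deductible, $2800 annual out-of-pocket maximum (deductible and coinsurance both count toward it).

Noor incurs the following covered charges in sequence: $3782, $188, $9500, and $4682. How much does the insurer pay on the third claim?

$8205.50

Bill 1, $3782: $684 finishes the deductible; $3098 goes to coinsurance; coinsurance $3098 × 25% = $774.50. Cost to patient: $1458.50. OOP to date $1458.50. Plan pays $3782 − $1458.50 = $2323.50.
Bill 2, $188: deductible already satisfied, so patient's share is 25% × $188 = $47. Patient pays $47; OOP now $1505.50. Plan pays $188 − $47 = $141.
Bill 3, $9500: deductible met; 25% of $9500 = $2375. Adding that to $1505.50 gives $3880.50, past the $2800 cap; patient pays only $2800 − $1505.50 = $1294.50. Plan pays $9500 − $1294.50 = $8205.50.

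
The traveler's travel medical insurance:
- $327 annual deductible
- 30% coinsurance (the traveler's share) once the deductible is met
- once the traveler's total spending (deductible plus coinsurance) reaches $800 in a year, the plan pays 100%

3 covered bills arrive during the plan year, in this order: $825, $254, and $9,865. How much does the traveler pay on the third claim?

Claim 1 — $825: $327 finishes the deductible; $498 goes to coinsurance; traveler's 30% is $149.40. Cost to traveler: $476.40. OOP to date $476.40.
Claim 2 — $254: deductible already satisfied, so traveler's share is 30% × $254 = $76.20. Traveler pays $76.20; OOP now $552.60.
Claim 3 — $9,865: deductible already satisfied, so traveler's share is 30% × $9,865 = $2,959.50. OOP would hit $3,512.10 > $800, so the cap limits the traveler to $800 − $552.60 = $247.40.

$247.40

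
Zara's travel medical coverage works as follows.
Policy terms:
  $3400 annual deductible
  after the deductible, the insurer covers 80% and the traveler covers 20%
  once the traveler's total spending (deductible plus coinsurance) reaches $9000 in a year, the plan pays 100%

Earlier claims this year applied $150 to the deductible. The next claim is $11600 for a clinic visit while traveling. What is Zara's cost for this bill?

$4920

Remaining deductible: $3400 − $150 = $3250.
After the $3250 deductible portion, $11600 − $3250 = $8350 is subject to coinsurance.
Coinsurance: $8350 × 20% = $1670.
Traveler responsibility before any cap: $3250 + $1670 = $4920.
Total out-of-pocket so far would be $150 + $4920 = $5070, below the $9000 cap — no reduction.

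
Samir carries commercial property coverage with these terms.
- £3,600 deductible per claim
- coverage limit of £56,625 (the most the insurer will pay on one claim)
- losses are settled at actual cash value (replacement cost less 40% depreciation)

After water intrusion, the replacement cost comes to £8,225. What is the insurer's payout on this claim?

Actual cash value after 40% depreciation: £8,225 × 60% = £4,935.
Less the £3,600 deductible: £4,935 − £3,600 = £1,335.
£1,335 is within the £56,625 limit, so the insurer pays £1,335.

£1,335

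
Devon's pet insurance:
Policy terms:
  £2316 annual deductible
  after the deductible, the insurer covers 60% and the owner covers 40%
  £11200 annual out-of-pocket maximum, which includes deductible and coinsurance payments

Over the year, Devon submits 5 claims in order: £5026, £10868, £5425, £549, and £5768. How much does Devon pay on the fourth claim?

£219.60

#1 (£5026): £2316 to deductible, leaving £2710; 40% of £2710 = £1084. Cost to owner: £3400. OOP to date £3400.
#2 (£10868): deductible already satisfied, so owner's share is 40% × £10868 = £4347.20. Owner owes £4347.20 (running OOP £7747.20).
#3 (£5425): deductible already satisfied, so owner's share is 40% × £5425 = £2170. Cost to owner: £2170. OOP to date £9917.20.
#4 (£549): deductible met; 40% of £549 = £219.60. Owner owes £219.60 (running OOP £10136.80).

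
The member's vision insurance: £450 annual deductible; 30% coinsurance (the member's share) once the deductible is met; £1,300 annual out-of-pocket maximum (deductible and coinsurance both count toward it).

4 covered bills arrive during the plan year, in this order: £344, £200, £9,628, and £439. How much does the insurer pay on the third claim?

Bill 1, £344: fully absorbed by the deductible. Member owes £344 (running OOP £344). Plan pays £344 − £344 = £0.
Bill 2, £200: £106 finishes the deductible; £94 goes to coinsurance; coinsurance £94 × 30% = £28.20. Cost to member: £134.20. OOP to date £478.20. Plan pays £200 − £134.20 = £65.80.
Bill 3, £9,628: deductible already satisfied, so member's share is 30% × £9,628 = £2,888.40. Adding that to £478.20 gives £3,366.60, past the £1,300 cap; member pays only £1,300 − £478.20 = £821.80. Plan pays £9,628 − £821.80 = £8,806.20.

£8,806.20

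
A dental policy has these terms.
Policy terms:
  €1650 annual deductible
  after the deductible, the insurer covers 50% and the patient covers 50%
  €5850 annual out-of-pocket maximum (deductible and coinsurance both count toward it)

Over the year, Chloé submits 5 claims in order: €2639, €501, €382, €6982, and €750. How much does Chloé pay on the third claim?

#1 (€2639): €1650 finishes the deductible; €989 goes to coinsurance; 50% of €989 = €494.50. Patient owes €2144.50 (running OOP €2144.50).
#2 (€501): deductible met; 50% of €501 = €250.50. Patient pays €250.50; OOP now €2395.
#3 (€382): deductible already satisfied, so patient's share is 50% × €382 = €191. Patient owes €191 (running OOP €2586).

€191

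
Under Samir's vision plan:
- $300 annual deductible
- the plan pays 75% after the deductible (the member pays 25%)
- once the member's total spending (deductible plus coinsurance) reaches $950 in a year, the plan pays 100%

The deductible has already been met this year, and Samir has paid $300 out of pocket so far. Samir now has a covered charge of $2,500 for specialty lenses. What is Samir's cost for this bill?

$625

With the deductible met, the entire $2,500 is subject to coinsurance.
Coinsurance: $2,500 × 25% = $625.
Total out-of-pocket so far would be $300 + $625 = $925, below the $950 cap — no reduction.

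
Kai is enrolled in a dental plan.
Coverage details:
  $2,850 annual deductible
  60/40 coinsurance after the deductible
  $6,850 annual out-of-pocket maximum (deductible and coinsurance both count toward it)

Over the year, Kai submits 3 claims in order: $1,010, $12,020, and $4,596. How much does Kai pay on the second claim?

$5,840

Claim 1 — $1,010: entire amount goes to the deductible. Cost to patient: $1,010. OOP to date $1,010.
Claim 2 — $12,020: $1,840 finishes the deductible; $10,180 goes to coinsurance; coinsurance $10,180 × 40% = $4,072. Deductible plus coinsurance: $1,840 + $4,072 = $5,912. Adding that to $1,010 gives $6,922, past the $6,850 cap; patient pays only $6,850 − $1,010 = $5,840.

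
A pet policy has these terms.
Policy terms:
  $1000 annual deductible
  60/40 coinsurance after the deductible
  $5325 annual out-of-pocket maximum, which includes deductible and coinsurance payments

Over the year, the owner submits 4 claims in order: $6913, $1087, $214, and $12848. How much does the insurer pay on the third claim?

Claim 1 ($6913): $1000 to deductible, leaving $5913; owner's 40% is $2365.20. Owner pays $3365.20; OOP now $3365.20. Plan pays $6913 − $3365.20 = $3547.80.
Claim 2 ($1087): deductible already satisfied, so owner's share is 40% × $1087 = $434.80. Cost to owner: $434.80. OOP to date $3800. Plan pays $1087 − $434.80 = $652.20.
Claim 3 ($214): 40% coinsurance on $214 = $85.60. Cost to owner: $85.60. OOP to date $3885.60. Plan pays $214 − $85.60 = $128.40.

$128.40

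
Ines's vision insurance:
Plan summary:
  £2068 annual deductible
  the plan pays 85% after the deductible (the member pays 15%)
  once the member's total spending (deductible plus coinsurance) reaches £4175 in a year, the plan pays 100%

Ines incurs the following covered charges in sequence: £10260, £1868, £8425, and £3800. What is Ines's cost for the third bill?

£598

Bill 1, £10260: deductible takes £2068, £8192 remains; coinsurance £8192 × 15% = £1228.80. Member pays £3296.80; OOP now £3296.80.
Bill 2, £1868: 15% coinsurance on £1868 = £280.20. Member pays £280.20; OOP now £3577.
Bill 3, £8425: 15% coinsurance on £8425 = £1263.75. Adding that to £3577 gives £4840.75, past the £4175 cap; member pays only £4175 − £3577 = £598.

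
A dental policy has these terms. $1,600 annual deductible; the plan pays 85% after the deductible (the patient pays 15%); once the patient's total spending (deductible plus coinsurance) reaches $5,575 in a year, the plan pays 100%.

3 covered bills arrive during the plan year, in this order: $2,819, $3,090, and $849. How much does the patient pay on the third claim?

$127.35

Bill 1, $2,819: deductible takes $1,600, $1,219 remains; 15% of $1,219 = $182.85. Cost to patient: $1,782.85. OOP to date $1,782.85.
Bill 2, $3,090: deductible already satisfied, so patient's share is 15% × $3,090 = $463.50. Patient owes $463.50 (running OOP $2,246.35).
Bill 3, $849: deductible met; 15% of $849 = $127.35. Cost to patient: $127.35. OOP to date $2,373.70.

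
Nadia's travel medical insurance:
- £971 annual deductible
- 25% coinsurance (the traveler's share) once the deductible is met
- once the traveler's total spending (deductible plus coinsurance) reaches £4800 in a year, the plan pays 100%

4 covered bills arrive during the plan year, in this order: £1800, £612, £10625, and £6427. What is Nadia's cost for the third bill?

£2656.25

Bill 1, £1800: £971 finishes the deductible; £829 goes to coinsurance; coinsurance £829 × 25% = £207.25. Traveler owes £1178.25 (running OOP £1178.25).
Bill 2, £612: 25% coinsurance on £612 = £153. Traveler pays £153; OOP now £1331.25.
Bill 3, £10625: deductible met; 25% of £10625 = £2656.25. Cost to traveler: £2656.25. OOP to date £3987.50.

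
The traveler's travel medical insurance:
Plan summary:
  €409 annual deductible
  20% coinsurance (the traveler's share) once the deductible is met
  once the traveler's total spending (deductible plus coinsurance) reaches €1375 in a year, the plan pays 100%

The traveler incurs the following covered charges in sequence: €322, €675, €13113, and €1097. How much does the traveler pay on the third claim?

Bill 1, €322: entire amount goes to the deductible. Cost to traveler: €322. OOP to date €322.
Bill 2, €675: €87 finishes the deductible; €588 goes to coinsurance; traveler's 20% is €117.60. Cost to traveler: €204.60. OOP to date €526.60.
Bill 3, €13113: 20% coinsurance on €13113 = €2622.60. OOP would hit €3149.20 > €1375, so the cap limits the traveler to €1375 − €526.60 = €848.40.

€848.40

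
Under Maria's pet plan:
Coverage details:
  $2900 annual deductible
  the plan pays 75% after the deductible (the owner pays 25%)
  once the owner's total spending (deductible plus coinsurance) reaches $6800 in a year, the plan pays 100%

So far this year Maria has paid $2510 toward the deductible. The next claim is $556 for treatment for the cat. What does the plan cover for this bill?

$124.50

$2510 of the $2900 deductible is already met, leaving $390.
That leaves $556 − $390 = $166 for coinsurance.
Owner's 25% share of $166 is $41.50.
Owner responsibility before any cap: $390 + $41.50 = $431.50.
Year-to-date out-of-pocket becomes $2510 + $431.50 = $2941.50, still under the $6800 maximum, so no cap applies.
The insurer covers the remainder: $556 − $431.50 = $124.50.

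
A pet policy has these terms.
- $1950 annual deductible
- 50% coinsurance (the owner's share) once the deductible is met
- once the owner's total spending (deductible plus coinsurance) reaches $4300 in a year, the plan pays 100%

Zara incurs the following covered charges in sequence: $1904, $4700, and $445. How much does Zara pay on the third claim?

$23

Claim 1 ($1904): all of it applies to the deductible. Owner owes $1904 (running OOP $1904).
Claim 2 ($4700): $46 finishes the deductible; $4654 goes to coinsurance; owner's 50% is $2327. Owner owes $2373 (running OOP $4277).
Claim 3 ($445): 50% coinsurance on $445 = $222.50. OOP would hit $4499.50 > $4300, so the cap limits the owner to $4300 − $4277 = $23.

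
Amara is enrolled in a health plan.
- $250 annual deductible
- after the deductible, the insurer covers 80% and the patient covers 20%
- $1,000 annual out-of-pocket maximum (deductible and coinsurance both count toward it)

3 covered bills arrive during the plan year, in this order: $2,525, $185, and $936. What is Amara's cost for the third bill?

#1 ($2,525): deductible takes $250, $2,275 remains; coinsurance $2,275 × 20% = $455. Patient owes $705 (running OOP $705).
#2 ($185): 20% coinsurance on $185 = $37. Patient pays $37; OOP now $742.
#3 ($936): deductible met; 20% of $936 = $187.20. Patient pays $187.20; OOP now $929.20.

$187.20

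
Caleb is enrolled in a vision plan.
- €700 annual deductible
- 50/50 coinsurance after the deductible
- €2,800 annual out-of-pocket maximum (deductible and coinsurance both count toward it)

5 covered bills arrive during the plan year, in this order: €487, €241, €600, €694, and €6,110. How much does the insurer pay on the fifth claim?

Claim 1 — €487: all of it applies to the deductible. Cost to member: €487. OOP to date €487. Plan pays €487 − €487 = €0.
Claim 2 — €241: €213 to deductible, leaving €28; coinsurance €28 × 50% = €14. Cost to member: €227. OOP to date €714. Insurer: €241 − €227 = €14.
Claim 3 — €600: 50% coinsurance on €600 = €300. Member pays €300; OOP now €1,014. Insurer: €600 − €300 = €300.
Claim 4 — €694: 50% coinsurance on €694 = €347. Member owes €347 (running OOP €1,361). Plan pays €694 − €347 = €347.
Claim 5 — €6,110: 50% coinsurance on €6,110 = €3,055. OOP would hit €4,416 > €2,800, so the cap limits the member to €2,800 − €1,361 = €1,439. Plan pays €6,110 − €1,439 = €4,671.

€4,671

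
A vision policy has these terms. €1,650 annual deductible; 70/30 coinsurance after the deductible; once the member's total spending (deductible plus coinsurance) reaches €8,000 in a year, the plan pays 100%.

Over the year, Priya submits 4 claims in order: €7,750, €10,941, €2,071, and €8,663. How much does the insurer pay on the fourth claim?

€8,046.60

Bill 1, €7,750: €1,650 to deductible, leaving €6,100; member's 30% is €1,830. Cost to member: €3,480. OOP to date €3,480. Insurer: €7,750 − €3,480 = €4,270.
Bill 2, €10,941: deductible already satisfied, so member's share is 30% × €10,941 = €3,282.30. Cost to member: €3,282.30. OOP to date €6,762.30. Insurer: €10,941 − €3,282.30 = €7,658.70.
Bill 3, €2,071: deductible already satisfied, so member's share is 30% × €2,071 = €621.30. Member pays €621.30; OOP now €7,383.60. Insurer: €2,071 − €621.30 = €1,449.70.
Bill 4, €8,663: deductible met; 30% of €8,663 = €2,598.90. OOP would hit €9,982.50 > €8,000, so the cap limits the member to €8,000 − €7,383.60 = €616.40. Plan pays €8,663 − €616.40 = €8,046.60.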